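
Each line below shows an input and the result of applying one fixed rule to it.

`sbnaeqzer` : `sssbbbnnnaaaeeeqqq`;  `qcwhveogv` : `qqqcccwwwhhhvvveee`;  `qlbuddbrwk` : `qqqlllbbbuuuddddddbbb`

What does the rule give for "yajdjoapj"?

Rule — delete the last 3 characters, then repeat every character 3 times.
"yajdjoapj" → "yajdjo" → "yyyaaajjjdddjjjooo".

yyyaaajjjdddjjjooo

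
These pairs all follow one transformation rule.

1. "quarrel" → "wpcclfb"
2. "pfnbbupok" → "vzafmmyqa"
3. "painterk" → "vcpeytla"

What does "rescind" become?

oytndpc

In each case the input is transformed by: shift every letter 11 places forward in the alphabet (wrapping around), then reverse the string.
Applying both steps to "rescind": "cpdntyo", then "oytndpc".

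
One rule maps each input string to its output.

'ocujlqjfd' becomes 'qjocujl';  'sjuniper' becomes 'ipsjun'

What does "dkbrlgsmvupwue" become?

Rule — delete the last 2 characters, then move the last 2 characters to the front (rotate right by 2).
Working it through for "dkbrlgsmvupwue": intermediate "dkbrlgsmvupw", final "pwdkbrlgsmvu".

pwdkbrlgsmvu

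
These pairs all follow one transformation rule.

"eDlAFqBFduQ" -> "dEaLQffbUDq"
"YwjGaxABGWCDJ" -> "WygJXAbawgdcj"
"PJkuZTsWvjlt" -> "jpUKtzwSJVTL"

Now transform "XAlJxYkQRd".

The rule is to flip the case of every letter, then swap each adjacent pair of characters (1↔2, 3↔4, ...).
Working it through for "XAlJxYkQRd": intermediate "xaLjXyKqrD", final "axjLyXqKDr".

axjLyXqKDr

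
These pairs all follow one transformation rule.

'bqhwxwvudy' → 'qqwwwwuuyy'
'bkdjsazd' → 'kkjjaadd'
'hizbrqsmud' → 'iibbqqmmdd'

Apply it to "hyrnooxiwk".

yynnooiikk

The pattern: keep every other character starting from the second (positions 2nd, 4th, 6th, ...), then double every character.
For "hyrnooxiwk", step one produces "ynoik"; step two turns that into "yynnooiikk".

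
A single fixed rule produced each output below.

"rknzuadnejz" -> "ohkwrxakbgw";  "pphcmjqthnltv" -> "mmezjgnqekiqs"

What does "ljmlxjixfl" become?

igjiugfuci

Each output is the input with this applied: shift every letter 3 places backward in the alphabet (wrapping around).
"ljmlxjixfl" → "igjiugfuci".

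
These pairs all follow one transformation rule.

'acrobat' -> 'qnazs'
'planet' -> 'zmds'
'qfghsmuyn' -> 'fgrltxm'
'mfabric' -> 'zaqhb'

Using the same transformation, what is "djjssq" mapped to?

In each case the input is transformed by: shift every letter 1 place backward in the alphabet (wrapping around), then delete the first 2 characters.
"djjssq" → "ciirrp" → "irrp".
(Check on "acrobat": → "zbqnazs" → "qnazs" ✓)

irrp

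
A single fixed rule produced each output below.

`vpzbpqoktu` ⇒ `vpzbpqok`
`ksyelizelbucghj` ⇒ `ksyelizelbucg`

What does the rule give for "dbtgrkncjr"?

dbtgrknc

Rule — delete the last 2 characters.
"dbtgrkncjr" → "dbtgrknc".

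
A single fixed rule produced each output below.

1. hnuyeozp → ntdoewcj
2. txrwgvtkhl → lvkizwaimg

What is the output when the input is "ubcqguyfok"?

What's happening: move the first 3 characters to the end (rotate left by 3), then shift every letter 11 places backward in the alphabet (wrapping around).
On "ubcqguyfok" that produces "fvjnudzjqr".

fvjnudzjqr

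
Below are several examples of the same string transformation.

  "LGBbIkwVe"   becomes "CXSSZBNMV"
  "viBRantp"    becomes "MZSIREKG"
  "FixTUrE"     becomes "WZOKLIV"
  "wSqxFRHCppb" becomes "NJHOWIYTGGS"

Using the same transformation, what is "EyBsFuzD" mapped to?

VPSJWLQU

In each case the input is transformed by: shift every letter 9 places backward in the alphabet (wrapping around), then convert every letter to uppercase.
On "EyBsFuzD": the first step gives "VpSjWlqU", and the second then gives "VPSJWLQU".
(Check on "viBRantp": → "mzSIrekg" → "MZSIREKG" ✓)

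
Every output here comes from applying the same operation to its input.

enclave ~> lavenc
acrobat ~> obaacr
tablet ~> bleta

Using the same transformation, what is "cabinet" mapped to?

inecab

Each output is the input with this applied: delete the last character, then move the last 3 characters to the front (rotate right by 3).
Working it through for "cabinet": intermediate "cabine", final "inecab".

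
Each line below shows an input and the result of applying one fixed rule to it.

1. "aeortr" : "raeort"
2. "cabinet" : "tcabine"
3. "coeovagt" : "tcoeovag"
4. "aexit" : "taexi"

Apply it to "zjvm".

mzjv

Each output is the input with this applied: move the last character to the front.
So "zjvm" becomes "mzjv".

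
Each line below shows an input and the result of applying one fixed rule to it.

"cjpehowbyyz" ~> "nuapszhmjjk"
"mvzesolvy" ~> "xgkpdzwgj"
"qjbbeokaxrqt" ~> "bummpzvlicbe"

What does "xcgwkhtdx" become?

The rule is to shift every letter 11 places forward in the alphabet (wrapping around).
"xcgwkhtdx" → "inrhvseoi".

inrhvseoi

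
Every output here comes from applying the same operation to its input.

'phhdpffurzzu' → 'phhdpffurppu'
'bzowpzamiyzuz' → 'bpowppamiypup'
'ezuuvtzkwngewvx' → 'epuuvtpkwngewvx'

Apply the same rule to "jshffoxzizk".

In each case the input is transformed by: replace every "z" with "p".
Applying that to "jshffoxzizk" gives "jshffoxpipk".

jshffoxpipk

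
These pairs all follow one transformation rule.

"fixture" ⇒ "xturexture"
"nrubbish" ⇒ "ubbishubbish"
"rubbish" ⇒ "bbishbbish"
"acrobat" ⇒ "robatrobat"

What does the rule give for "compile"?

mpilempile

Looking at the pairs, the operation is to delete the first 2 characters, then write the whole string twice.
"compile" → "mpile" → "mpilempile".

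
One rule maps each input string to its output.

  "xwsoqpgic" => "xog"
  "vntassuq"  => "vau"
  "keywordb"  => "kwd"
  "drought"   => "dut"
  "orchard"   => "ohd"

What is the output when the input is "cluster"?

The pattern: keep one character in every 3, starting at position 1 (positions 1st, 4th, 7th, ...).
For "cluster" the result is "csr".

csr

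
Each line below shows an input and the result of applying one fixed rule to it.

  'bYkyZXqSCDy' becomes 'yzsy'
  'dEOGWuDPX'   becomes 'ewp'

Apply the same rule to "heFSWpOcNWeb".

Rule — keep one character in every 3, starting at position 2 (positions 2nd, 5th, 8th, ...), then convert every letter to lowercase.
On "heFSWpOcNWeb": the first step gives "eWce", and the second then gives "ewce".
(Check on "dEOGWuDPX": → "EWP" → "ewp" ✓)

ewce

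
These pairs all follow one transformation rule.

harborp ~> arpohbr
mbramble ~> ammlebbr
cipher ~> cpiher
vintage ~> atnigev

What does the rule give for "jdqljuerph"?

Looking at the pairs, the operation is to sort the characters into reverse alphabetical order, then swap the first and last characters.
Applying both steps to "jdqljuerph": "urqpljjhed", then "drqpljjheu".

drqpljjheu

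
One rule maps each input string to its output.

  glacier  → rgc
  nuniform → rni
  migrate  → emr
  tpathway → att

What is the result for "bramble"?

ebm

The transformation: keep one character in every 3, starting at position 1 (positions 1st, 4th, 7th, ...), then move the last character to the front.
On "bramble": the first step gives "bme", and the second then gives "ebm".
(Check on "nuniform": → "nir" → "rni" ✓)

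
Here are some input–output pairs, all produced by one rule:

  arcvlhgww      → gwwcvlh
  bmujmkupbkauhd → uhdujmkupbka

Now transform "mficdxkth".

kthicdx

Each output is the input with this applied: delete the first 2 characters, then move the last 3 characters to the front (rotate right by 3).
On "mficdxkth" that produces "kthicdx".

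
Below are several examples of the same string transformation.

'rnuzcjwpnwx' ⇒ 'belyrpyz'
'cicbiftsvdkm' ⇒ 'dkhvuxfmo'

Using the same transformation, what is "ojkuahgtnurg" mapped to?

wcjivpwti

In each case the input is transformed by: shift every letter 2 places forward in the alphabet (wrapping around), then delete the first 3 characters.
Working it through for "ojkuahgtnurg": intermediate "qlmwcjivpwti", final "wcjivpwti".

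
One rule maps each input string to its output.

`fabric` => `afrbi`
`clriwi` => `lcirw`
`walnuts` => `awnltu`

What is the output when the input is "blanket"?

Rule — delete the last character, then swap each adjacent pair of characters (1↔2, 3↔4, ...).
On "blanket": the first step gives "blanke", and the second then gives "lbnaek".

lbnaek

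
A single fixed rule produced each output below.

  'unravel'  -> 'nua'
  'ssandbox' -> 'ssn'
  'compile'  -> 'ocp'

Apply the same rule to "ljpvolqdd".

jlv

What's happening: swap each adjacent pair of characters (1↔2, 3↔4, ...), then keep only the first 3 characters.
Starting from "ljpvolqdd": after the first operation, "jlvplodqd"; after the second, "jlv".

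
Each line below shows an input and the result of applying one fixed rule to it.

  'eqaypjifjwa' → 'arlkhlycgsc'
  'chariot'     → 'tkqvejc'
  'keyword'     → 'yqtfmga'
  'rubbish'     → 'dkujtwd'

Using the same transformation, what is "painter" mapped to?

pvgtrck

The transformation: shift every letter 2 places forward in the alphabet (wrapping around), then move the first 3 characters to the end (rotate left by 3).
Applying both steps to "painter": "rckpvgt", then "pvgtrck".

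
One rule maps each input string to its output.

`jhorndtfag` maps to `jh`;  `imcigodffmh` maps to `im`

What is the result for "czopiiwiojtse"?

Rule — keep only the first 2 characters.
Applying that to "czopiiwiojtse" gives "cz".

cz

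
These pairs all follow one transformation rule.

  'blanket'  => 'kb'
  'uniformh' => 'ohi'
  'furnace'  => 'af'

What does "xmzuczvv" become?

Each output is the input with this applied: move the first 3 characters to the end (rotate left by 3), then keep one character in every 3, starting at position 2 (positions 2nd, 5th, 8th, ...).
For "xmzuczvv" the result is "cvz".

cvz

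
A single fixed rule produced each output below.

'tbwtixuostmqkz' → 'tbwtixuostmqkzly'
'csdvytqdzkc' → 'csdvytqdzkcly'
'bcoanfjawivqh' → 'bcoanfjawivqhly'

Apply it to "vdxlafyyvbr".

vdxlafyyvbrly

The rule is to append "ly".
So "vdxlafyyvbr" becomes "vdxlafyyvbrly".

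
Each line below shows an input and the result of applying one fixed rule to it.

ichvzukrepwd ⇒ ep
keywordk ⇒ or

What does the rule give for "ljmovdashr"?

In each case the input is transformed by: move the last 2 characters to the front (rotate right by 2), then keep only the last 2 characters.
"ljmovdashr" → "as".

as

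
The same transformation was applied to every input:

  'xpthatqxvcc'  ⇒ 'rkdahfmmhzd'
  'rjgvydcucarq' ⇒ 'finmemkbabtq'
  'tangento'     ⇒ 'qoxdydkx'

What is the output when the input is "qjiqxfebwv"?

The rule is to shift every letter 10 places forward in the alphabet (wrapping around), then move the first 3 characters to the end (rotate left by 3).
Working it through for "qjiqxfebwv": intermediate "atsahpolgf", final "ahpolgfats".
(Check on "tangento": → "dkxqoxdy" → "qoxdydkx" ✓)

ahpolgfats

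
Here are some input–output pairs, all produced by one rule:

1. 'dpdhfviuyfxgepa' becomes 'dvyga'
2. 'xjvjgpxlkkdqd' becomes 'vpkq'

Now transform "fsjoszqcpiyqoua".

jzpqa

What's happening: keep one character in every 3, starting at position 3 (positions 3rd, 6th, 9th, ...).
Applying that to "fsjoszqcpiyqoua" gives "jzpqa".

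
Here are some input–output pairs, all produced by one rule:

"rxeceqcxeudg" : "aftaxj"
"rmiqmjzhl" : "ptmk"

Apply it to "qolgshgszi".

rjkvl

Rule — shift every letter 3 places forward in the alphabet (wrapping around), then keep every other character starting from the second (positions 2nd, 4th, 6th, ...).
So "qolgshgszi" becomes "rjkvl".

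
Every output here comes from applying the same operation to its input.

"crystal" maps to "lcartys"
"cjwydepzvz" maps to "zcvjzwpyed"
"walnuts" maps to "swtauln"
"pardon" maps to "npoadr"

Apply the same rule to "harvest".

In each case the input is transformed by: reverse the string, then take characters alternately from the front and the back (1st, last, 2nd, 2nd-last, ...).
On "harvest" that produces "thsaerv".

thsaerv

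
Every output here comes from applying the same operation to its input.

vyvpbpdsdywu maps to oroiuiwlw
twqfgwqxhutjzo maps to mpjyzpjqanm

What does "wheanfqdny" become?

paxtgyj

What's happening: delete the last 3 characters, then shift every letter 7 places backward in the alphabet (wrapping around).
Doing the same to "wheanfqdny": "paxtgyj".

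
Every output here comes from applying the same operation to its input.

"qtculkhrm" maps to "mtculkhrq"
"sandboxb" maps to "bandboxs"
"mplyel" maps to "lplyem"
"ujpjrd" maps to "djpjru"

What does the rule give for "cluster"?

The rule is to swap the first and last characters.
For "cluster" the result is "rlustec".

rlustec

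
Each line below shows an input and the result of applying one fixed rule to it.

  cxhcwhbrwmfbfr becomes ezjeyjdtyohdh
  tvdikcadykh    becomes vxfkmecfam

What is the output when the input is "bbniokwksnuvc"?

The rule is to delete the last character, then shift every letter 2 places forward in the alphabet (wrapping around).
For "bbniokwksnuvc", step one produces "bbniokwksnuv"; step two turns that into "ddpkqmymupwx".

ddpkqmymupwx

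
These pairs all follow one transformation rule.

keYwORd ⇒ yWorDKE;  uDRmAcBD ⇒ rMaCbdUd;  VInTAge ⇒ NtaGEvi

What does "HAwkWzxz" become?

WKwZXZha

Rule — flip the case of every letter, then move the first 2 characters to the end (rotate left by 2).
For "HAwkWzxz", step one produces "haWKwZXZ"; step two turns that into "WKwZXZha".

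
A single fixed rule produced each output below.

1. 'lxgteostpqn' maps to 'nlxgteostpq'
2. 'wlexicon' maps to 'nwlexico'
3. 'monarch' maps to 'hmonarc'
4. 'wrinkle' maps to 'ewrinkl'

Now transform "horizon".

Looking at the pairs, the operation is to move the last character to the front.
Applying that to "horizon" gives "nhorizo".

nhorizo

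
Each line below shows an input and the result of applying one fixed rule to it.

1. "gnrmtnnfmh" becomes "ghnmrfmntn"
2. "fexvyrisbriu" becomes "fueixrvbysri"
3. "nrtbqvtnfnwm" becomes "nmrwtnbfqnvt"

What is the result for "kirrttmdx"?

kxidrmrtt

Looking at the pairs, the operation is to take characters alternately from the front and the back (1st, last, 2nd, 2nd-last, ...).
Doing the same to "kirrttmdx": "kxidrmrtt".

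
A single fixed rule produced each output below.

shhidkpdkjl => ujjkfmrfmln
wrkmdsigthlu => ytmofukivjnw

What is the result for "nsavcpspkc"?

pucxerurme

The rule is to shift every letter 2 places forward in the alphabet (wrapping around).
On "nsavcpspkc" that produces "pucxerurme".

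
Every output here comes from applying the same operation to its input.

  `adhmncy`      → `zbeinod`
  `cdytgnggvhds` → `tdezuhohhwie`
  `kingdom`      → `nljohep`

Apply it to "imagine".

The pattern: move the last character to the front, then shift every letter 1 place forward in the alphabet (wrapping around).
So "imagine" becomes "fjnbhjo".

fjnbhjo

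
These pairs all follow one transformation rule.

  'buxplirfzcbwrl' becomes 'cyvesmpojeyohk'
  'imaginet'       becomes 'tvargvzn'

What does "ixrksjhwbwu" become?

Rule — shift every letter 13 places forward in the alphabet (wrapping around) — i.e. ROT13, then move the first 3 characters to the end (rotate left by 3).
Starting from "ixrksjhwbwu": after the first operation, "vkexfwujojh"; after the second, "xfwujojhvke".

xfwujojhvke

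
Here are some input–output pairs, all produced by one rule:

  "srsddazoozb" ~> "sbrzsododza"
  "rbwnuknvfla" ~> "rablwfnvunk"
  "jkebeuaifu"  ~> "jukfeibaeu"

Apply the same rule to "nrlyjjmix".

What's happening: take characters alternately from the front and the back (1st, last, 2nd, 2nd-last, ...).
"nrlyjjmix" → "nxrilmyjj".

nxrilmyjj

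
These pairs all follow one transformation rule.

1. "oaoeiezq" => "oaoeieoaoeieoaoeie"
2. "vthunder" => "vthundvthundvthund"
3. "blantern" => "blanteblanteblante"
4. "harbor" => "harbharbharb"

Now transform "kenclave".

kenclakenclakencla

In each case the input is transformed by: delete the last 2 characters, then write the whole string 3 times in a row.
"kenclave" → "kencla" → "kenclakenclakencla".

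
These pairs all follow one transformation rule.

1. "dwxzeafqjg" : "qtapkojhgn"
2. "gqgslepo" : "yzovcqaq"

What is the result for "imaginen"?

xoxsqkws

Looking at the pairs, the operation is to shift every letter 10 places forward in the alphabet (wrapping around), then reverse the string.
Starting from "imaginen": after the first operation, "swkqsxox"; after the second, "xoxsqkws".
(Check on "dwxzeafqjg": → "nghjokpatq" → "qtapkojhgn" ✓)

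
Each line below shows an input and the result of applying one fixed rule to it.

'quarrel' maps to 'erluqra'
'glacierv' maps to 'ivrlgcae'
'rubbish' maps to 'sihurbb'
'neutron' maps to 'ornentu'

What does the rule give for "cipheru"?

The transformation: swap each adjacent pair of characters (1↔2, 3↔4, ...), then move the last 3 characters to the front (rotate right by 3).
For "cipheru", step one produces "ichpreu"; step two turns that into "reuichp".

reuichp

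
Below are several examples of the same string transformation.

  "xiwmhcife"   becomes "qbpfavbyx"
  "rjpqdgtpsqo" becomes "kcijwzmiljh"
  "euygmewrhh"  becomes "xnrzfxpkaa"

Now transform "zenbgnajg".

The transformation: shift every letter 7 places backward in the alphabet (wrapping around).
So "zenbgnajg" becomes "sxguzgtcz".

sxguzgtcz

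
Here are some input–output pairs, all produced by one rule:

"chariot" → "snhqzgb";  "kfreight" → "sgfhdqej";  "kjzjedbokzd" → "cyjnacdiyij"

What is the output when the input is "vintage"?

Rule — reverse the string, then shift every letter 1 place backward in the alphabet (wrapping around).
For "vintage", step one produces "egatniv"; step two turns that into "dfzsmhu".

dfzsmhu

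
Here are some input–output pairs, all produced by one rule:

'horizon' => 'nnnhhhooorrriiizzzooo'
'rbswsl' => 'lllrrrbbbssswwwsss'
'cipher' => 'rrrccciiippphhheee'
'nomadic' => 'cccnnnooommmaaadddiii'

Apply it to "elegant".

ttteeellleeegggaaannn

The rule is to move the last character to the front, then repeat every character 3 times.
Working it through for "elegant": intermediate "telegan", final "ttteeellleeegggaaannn".
(Check on "nomadic": → "cnomadi" → "cccnnnooommmaaadddiii" ✓)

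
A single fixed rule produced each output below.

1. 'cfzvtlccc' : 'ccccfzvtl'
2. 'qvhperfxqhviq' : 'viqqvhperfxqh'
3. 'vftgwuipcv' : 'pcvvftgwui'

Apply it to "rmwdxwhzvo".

zvormwdxwh

Rule — move the last 3 characters to the front (rotate right by 3).
On "rmwdxwhzvo" that produces "zvormwdxwh".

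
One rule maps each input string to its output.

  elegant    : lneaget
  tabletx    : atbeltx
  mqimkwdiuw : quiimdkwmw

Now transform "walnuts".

atlunws

In each case the input is transformed by: take characters alternately from the front and the back (1st, last, 2nd, 2nd-last, ...), then move the first 2 characters to the end (rotate left by 2).
For "walnuts", step one produces "wsatlun"; step two turns that into "atlunws".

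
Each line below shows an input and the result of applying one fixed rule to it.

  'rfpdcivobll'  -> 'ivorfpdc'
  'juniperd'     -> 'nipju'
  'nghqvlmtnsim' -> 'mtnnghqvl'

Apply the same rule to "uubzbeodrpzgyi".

What's happening: delete the last 3 characters, then move the last 3 characters to the front (rotate right by 3).
On "uubzbeodrpzgyi": the first step gives "uubzbeodrpz", and the second then gives "rpzuubzbeod".

rpzuubzbeod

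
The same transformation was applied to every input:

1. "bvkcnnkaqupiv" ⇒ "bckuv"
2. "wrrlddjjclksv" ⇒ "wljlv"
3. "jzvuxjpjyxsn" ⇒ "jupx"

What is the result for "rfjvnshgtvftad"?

The pattern: keep one character in every 3, starting at position 1 (positions 1st, 4th, 7th, ...).
Doing the same to "rfjvnshgtvftad": "rvhva".

rvhva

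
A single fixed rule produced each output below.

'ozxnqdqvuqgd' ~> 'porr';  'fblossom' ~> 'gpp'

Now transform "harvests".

What's happening: keep one character in every 3, starting at position 1 (positions 1st, 4th, 7th, ...), then shift every letter 1 place forward in the alphabet (wrapping around).
So "harvests" becomes "iwu".

iwu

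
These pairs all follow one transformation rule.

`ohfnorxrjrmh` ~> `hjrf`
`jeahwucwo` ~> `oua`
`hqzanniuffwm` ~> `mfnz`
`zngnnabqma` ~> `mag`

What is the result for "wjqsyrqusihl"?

The rule is to keep one character in every 3, starting at position 3 (positions 3rd, 6th, 9th, ...), then reverse the string.
On "wjqsyrqusihl": the first step gives "qrsl", and the second then gives "lsrq".

lsrq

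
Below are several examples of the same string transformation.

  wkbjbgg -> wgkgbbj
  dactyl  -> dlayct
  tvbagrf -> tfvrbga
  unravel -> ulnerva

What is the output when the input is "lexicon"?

Rule — take characters alternately from the front and the back (1st, last, 2nd, 2nd-last, ...).
So "lexicon" becomes "lneoxci".

lneoxci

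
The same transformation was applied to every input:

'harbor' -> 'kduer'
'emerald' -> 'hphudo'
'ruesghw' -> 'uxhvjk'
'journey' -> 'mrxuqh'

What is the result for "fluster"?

The rule is to delete the last character, then shift every letter 3 places forward in the alphabet (wrapping around).
For "fluster", step one produces "fluste"; step two turns that into "ioxvwh".
(Check on "journey": → "journe" → "mrxuqh" ✓)

ioxvwh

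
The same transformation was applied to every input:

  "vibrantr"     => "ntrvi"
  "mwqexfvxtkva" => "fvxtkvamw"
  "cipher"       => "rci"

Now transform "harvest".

stha

The transformation: move the first 2 characters to the end (rotate left by 2), then delete the first 3 characters.
Starting from "harvest": after the first operation, "rvestha"; after the second, "stha".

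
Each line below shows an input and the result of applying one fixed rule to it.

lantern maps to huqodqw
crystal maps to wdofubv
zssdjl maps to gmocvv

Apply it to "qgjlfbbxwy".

What's happening: move the last 3 characters to the front (rotate right by 3), then shift every letter 3 places forward in the alphabet (wrapping around).
On "qgjlfbbxwy": the first step gives "xwyqgjlfbb", and the second then gives "azbtjmoiee".
(Check on "lantern": → "ernlant" → "huqodqw" ✓)

azbtjmoiee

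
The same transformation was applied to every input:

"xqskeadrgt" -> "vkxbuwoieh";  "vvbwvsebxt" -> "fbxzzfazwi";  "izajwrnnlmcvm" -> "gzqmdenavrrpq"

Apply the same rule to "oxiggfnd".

jrhsbmkk

The pattern: move the last 3 characters to the front (rotate right by 3), then shift every letter 4 places forward in the alphabet (wrapping around).
On "oxiggfnd": the first step gives "fndoxigg", and the second then gives "jrhsbmkk".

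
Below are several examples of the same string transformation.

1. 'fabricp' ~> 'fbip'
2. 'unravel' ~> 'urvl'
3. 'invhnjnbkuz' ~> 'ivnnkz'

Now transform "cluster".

cutr

What's happening: keep every other character starting from the first (positions 1st, 3rd, 5th, ...).
So "cluster" becomes "cutr".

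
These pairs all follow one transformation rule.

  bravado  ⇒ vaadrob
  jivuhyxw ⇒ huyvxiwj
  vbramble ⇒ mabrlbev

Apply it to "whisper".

What's happening: take characters alternately from the front and the back (1st, last, 2nd, 2nd-last, ...), then reverse the string.
So "whisper" becomes "spiehrw".

spiehrw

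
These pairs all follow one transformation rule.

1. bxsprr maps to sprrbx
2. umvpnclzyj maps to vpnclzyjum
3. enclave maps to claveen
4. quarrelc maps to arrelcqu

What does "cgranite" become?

ranitecg

Looking at the pairs, the operation is to move the first 2 characters to the end (rotate left by 2).
So "cgranite" becomes "ranitecg".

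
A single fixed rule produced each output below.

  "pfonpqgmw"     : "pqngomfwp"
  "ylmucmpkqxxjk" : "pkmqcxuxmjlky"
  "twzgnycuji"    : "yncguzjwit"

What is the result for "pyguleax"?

luegayxp

In each case the input is transformed by: take characters alternately from the front and the back (1st, last, 2nd, 2nd-last, ...), then reverse the string.
Applying both steps to "pyguleax": "pxyageul", then "luegayxp".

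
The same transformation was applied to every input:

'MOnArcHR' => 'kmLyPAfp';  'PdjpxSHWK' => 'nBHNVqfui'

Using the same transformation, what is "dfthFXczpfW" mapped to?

BDRFdvAXNDu

Looking at the pairs, the operation is to shift every letter 2 places backward in the alphabet (wrapping around), then flip the case of every letter.
Working it through for "dfthFXczpfW": intermediate "bdrfDVaxndU", final "BDRFdvAXNDu".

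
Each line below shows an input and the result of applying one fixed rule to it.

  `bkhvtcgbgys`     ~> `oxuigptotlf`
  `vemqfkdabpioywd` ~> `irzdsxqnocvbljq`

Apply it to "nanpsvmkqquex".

The rule is to shift every letter 13 places forward in the alphabet (wrapping around) — i.e. ROT13.
Applying that to "nanpsvmkqquex" gives "anacfizxddhrk".

anacfizxddhrk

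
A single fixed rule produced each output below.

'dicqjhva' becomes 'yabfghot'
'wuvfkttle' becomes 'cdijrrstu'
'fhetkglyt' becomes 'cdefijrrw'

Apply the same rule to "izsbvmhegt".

zcefgkqrtx

Each output is the input with this applied: sort the characters into alphabetical order, then shift every letter 2 places backward in the alphabet (wrapping around).
So "izsbvmhegt" becomes "zcefgkqrtx".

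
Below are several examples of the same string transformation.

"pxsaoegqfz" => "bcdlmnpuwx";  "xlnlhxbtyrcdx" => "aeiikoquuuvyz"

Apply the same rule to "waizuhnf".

cefkrtwx

Rule — shift every letter 3 places backward in the alphabet (wrapping around), then sort the characters into alphabetical order.
"waizuhnf" → "cefkrtwx".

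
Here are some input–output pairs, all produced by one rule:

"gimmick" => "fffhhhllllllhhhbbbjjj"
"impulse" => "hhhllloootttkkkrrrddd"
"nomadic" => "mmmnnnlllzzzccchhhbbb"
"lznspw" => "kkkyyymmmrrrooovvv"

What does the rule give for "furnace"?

The transformation: shift every letter 1 place backward in the alphabet (wrapping around), then repeat every character 3 times.
Starting from "furnace": after the first operation, "etqmzbd"; after the second, "eeetttqqqmmmzzzbbbddd".

eeetttqqqmmmzzzbbbddd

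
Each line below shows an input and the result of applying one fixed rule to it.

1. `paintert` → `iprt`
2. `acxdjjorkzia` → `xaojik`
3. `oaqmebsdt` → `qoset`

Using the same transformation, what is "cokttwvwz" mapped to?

The pattern: keep every other character starting from the first (positions 1st, 3rd, 5th, ...), then swap each adjacent pair of characters (1↔2, 3↔4, ...).
"cokttwvwz" → "cktvz" → "kcvtz".

kcvtz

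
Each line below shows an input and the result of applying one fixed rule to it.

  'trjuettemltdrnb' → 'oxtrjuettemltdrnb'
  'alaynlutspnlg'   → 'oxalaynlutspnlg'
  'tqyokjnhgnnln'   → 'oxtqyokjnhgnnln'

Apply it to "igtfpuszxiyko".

The pattern: prepend "ox".
On "igtfpuszxiyko" that produces "oxigtfpuszxiyko".

oxigtfpuszxiyko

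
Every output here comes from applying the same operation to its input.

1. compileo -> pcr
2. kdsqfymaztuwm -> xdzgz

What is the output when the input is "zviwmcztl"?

mjm

Rule — shift every letter 13 places forward in the alphabet (wrapping around) — i.e. ROT13, then keep one character in every 3, starting at position 1 (positions 1st, 4th, 7th, ...).
"zviwmcztl" → "mivjzpmgy" → "mjm".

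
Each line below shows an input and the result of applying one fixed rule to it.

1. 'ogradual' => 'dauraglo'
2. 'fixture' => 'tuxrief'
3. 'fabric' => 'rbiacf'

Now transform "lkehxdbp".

xhdebkpl

What's happening: take characters alternately from the front and the back (1st, last, 2nd, 2nd-last, ...), then reverse the string.
Starting from "lkehxdbp": after the first operation, "lpkbedhx"; after the second, "xhdebkpl".
(Check on "ogradual": → "olgaruad" → "dauraglo" ✓)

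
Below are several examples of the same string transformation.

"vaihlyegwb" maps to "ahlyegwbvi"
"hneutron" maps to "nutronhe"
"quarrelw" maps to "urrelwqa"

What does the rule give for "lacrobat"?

Rule — move the first 2 characters to the end (rotate left by 2), then swap the first and last characters.
Applying both steps to "lacrobat": "crobatla", then "arobatlc".

arobatlc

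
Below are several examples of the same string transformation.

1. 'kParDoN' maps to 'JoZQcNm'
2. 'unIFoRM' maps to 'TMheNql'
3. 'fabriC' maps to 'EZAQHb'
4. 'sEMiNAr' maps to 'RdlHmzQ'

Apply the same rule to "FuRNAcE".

Rule — shift every letter 1 place backward in the alphabet (wrapping around), then flip the case of every letter.
Applying that to "FuRNAcE" gives "eTqmzBd".

eTqmzBd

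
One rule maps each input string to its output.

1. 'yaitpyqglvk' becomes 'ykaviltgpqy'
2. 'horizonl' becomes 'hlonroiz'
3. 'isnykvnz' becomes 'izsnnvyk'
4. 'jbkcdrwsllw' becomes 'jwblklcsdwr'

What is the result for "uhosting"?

The pattern: take characters alternately from the front and the back (1st, last, 2nd, 2nd-last, ...).
"uhosting" → "ughnoist".

ughnoist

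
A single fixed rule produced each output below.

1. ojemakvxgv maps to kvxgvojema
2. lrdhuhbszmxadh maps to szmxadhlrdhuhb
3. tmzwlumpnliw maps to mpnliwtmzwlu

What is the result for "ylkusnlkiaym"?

The rule is to swap the front and back halves of the string.
Applying that to "ylkusnlkiaym" gives "lkiaymylkusn".

lkiaymylkusn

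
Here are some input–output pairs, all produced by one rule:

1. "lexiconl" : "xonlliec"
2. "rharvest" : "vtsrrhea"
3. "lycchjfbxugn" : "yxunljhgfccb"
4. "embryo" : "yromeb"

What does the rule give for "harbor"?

rrohba

The rule is to sort the characters into reverse alphabetical order.
Doing the same to "harbor": "rrohba".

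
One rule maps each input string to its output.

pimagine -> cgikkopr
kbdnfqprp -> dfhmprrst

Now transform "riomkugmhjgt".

iijklmooqtvw

Rule — sort the characters into alphabetical order, then shift every letter 2 places forward in the alphabet (wrapping around).
On "riomkugmhjgt": the first step gives "gghijkmmortu", and the second then gives "iijklmooqtvw".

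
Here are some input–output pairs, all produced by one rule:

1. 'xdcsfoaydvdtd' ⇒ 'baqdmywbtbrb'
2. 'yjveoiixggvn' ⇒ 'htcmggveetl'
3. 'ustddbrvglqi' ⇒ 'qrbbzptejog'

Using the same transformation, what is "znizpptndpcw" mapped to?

lgxnnrlbnau

The rule is to shift every letter 2 places backward in the alphabet (wrapping around), then delete the first character.
On "znizpptndpcw" that produces "lgxnnrlbnau".
(Check on "ustddbrvglqi": → "sqrbbzptejog" → "qrbbzptejog" ✓)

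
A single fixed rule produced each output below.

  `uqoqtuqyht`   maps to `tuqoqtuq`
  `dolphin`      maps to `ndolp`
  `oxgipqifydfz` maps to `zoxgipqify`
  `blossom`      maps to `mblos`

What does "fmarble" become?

efmar

In each case the input is transformed by: move the last 3 characters to the front (rotate right by 3), then delete the first 2 characters.
Working it through for "fmarble": intermediate "blefmar", final "efmar".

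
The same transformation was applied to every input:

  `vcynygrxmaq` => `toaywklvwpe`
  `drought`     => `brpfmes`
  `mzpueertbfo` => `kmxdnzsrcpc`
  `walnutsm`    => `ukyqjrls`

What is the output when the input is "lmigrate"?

What's happening: shift every letter 2 places backward in the alphabet (wrapping around), then take characters alternately from the front and the back (1st, last, 2nd, 2nd-last, ...).
"lmigrate" → "jkgepyrc" → "jckrgyep".
(Check on "drought": → "bpmsefr" → "brpfmes" ✓)

jckrgyep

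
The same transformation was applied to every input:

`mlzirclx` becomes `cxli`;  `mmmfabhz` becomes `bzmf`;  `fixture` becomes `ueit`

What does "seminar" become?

What's happening: move the last 3 characters to the front (rotate right by 3), then keep every other character starting from the first (positions 1st, 3rd, 5th, ...).
Starting from "seminar": after the first operation, "narsemi"; after the second, "nrei".

nrei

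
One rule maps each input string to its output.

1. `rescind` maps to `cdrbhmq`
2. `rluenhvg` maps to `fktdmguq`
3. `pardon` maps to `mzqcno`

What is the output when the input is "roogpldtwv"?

unnfokcsvq

Rule — swap the first and last characters, then shift every letter 1 place backward in the alphabet (wrapping around).
Starting from "roogpldtwv": after the first operation, "voogpldtwr"; after the second, "unnfokcsvq".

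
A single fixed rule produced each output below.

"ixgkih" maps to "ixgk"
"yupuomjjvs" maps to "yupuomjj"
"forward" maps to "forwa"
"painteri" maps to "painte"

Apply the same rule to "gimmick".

gimmi

The rule is to delete the last 2 characters.
Applying that to "gimmick" gives "gimmi".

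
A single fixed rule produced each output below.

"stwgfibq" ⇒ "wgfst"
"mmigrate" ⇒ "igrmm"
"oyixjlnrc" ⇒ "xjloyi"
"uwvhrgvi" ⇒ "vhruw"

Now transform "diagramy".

The rule is to delete the last 3 characters, then move the last 3 characters to the front (rotate right by 3).
Applying both steps to "diagramy": "diagr", then "agrdi".
(Check on "oyixjlnrc": → "oyixjl" → "xjloyi" ✓)

agrdi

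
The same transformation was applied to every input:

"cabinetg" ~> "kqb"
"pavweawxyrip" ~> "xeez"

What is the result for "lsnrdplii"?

Rule — shift every letter 8 places forward in the alphabet (wrapping around), then keep one character in every 3, starting at position 1 (positions 1st, 4th, 7th, ...).
Working it through for "lsnrdplii": intermediate "tavzlxtqq", final "tzt".

tzt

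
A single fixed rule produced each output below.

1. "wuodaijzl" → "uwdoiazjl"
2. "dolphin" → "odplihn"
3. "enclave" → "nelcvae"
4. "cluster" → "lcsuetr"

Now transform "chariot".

Each output is the input with this applied: swap each adjacent pair of characters (1↔2, 3↔4, ...).
For "chariot" the result is "hcraoit".

hcraoit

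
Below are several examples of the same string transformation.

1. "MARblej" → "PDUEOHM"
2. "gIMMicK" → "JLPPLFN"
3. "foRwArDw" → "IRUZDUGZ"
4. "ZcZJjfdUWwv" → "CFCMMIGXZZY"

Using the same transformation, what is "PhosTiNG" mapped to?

Looking at the pairs, the operation is to shift every letter 3 places forward in the alphabet (wrapping around), then convert every letter to uppercase.
For "PhosTiNG", step one produces "SkrvWlQJ"; step two turns that into "SKRVWLQJ".
(Check on "MARblej": → "PDUeohm" → "PDUEOHM" ✓)

SKRVWLQJ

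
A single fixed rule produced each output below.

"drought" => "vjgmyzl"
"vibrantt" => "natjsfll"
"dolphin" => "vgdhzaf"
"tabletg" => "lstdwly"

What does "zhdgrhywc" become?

The rule is to shift every letter 8 places backward in the alphabet (wrapping around).
On "zhdgrhywc" that produces "rzvyjzqou".

rzvyjzqou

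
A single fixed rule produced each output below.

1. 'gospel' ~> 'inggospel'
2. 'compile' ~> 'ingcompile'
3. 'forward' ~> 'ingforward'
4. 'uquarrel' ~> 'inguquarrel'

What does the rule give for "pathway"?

ingpathway

The transformation: prepend "ing".
Applying that to "pathway" gives "ingpathway".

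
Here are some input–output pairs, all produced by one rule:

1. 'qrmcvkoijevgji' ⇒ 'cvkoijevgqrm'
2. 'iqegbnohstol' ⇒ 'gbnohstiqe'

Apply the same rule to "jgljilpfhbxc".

In each case the input is transformed by: delete the last 2 characters, then move the first 3 characters to the end (rotate left by 3).
"jgljilpfhbxc" → "jilpfhbjgl".

jilpfhbjgl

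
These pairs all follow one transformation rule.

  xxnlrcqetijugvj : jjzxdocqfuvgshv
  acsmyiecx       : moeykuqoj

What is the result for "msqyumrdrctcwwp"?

yeckgydpdofoiib

The transformation: shift every letter 12 places forward in the alphabet (wrapping around).
So "msqyumrdrctcwwp" becomes "yeckgydpdofoiib".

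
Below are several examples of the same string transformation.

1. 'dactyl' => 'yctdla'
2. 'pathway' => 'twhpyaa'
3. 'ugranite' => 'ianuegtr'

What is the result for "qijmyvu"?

jymquiv

Each output is the input with this applied: take characters alternately from the front and the back (1st, last, 2nd, 2nd-last, ...), then move the last 3 characters to the front (rotate right by 3).
"qijmyvu" → "jymquiv".
(Check on "pathway": → "pyaatwh" → "twhpyaa" ✓)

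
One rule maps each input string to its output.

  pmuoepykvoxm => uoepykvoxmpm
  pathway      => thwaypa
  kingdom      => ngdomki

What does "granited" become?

anitedgr

The rule is to move the first 2 characters to the end (rotate left by 2).
For "granited" the result is "anitedgr".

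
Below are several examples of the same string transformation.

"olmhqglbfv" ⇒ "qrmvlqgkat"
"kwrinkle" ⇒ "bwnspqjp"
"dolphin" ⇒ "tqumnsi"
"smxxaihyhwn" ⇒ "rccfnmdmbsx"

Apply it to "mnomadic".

The rule is to move the first character to the end, then shift every letter 5 places forward in the alphabet (wrapping around).
"mnomadic" → "nomadicm" → "strfinhr".

strfinhr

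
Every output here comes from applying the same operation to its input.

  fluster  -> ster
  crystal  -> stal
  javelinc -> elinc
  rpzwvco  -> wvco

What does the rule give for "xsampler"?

The pattern: delete the first 3 characters.
So "xsampler" becomes "mpler".

mpler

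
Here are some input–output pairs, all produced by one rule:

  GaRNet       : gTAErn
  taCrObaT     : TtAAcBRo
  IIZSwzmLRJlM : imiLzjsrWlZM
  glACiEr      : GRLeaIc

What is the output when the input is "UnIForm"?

uMNRiOf

Rule — flip the case of every letter, then take characters alternately from the front and the back (1st, last, 2nd, 2nd-last, ...).
Applying both steps to "UnIForm": "uNifORM", then "uMNRiOf".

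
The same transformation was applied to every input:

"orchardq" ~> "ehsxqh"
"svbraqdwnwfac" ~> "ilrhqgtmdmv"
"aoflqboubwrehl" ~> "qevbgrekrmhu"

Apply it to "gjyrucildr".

wzohksyb

In each case the input is transformed by: delete the last 2 characters, then shift every letter 10 places backward in the alphabet (wrapping around).
Doing the same to "gjyrucildr": "wzohksyb".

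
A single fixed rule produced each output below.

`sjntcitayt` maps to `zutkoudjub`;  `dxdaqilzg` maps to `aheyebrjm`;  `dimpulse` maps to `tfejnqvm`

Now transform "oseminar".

Rule — move the last 2 characters to the front (rotate right by 2), then shift every letter 1 place forward in the alphabet (wrapping around).
Working it through for "oseminar": intermediate "arosemin", final "bsptfnjo".
(Check on "dxdaqilzg": → "zgdxdaqil" → "aheyebrjm" ✓)

bsptfnjo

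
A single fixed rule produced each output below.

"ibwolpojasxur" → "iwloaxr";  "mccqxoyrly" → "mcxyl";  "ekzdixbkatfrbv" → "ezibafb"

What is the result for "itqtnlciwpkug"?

iqncwkg

The transformation: keep every other character starting from the first (positions 1st, 3rd, 5th, ...).
For "itqtnlciwpkug" the result is "iqncwkg".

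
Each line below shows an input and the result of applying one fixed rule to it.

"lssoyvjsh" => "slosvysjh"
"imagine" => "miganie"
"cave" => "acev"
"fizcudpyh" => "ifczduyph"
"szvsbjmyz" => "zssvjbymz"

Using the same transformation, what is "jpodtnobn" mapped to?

pjdontbon

The rule is to swap each adjacent pair of characters (1↔2, 3↔4, ...).
Doing the same to "jpodtnobn": "pjdontbon".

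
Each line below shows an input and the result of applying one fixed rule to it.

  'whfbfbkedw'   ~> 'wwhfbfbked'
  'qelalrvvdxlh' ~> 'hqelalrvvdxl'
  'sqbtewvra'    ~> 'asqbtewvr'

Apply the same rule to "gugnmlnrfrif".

Each output is the input with this applied: move the last character to the front.
"gugnmlnrfrif" → "fgugnmlnrfri".

fgugnmlnrfri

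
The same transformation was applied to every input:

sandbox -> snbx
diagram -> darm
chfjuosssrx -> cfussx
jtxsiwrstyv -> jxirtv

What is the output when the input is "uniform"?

uiom

Each output is the input with this applied: keep every other character starting from the first (positions 1st, 3rd, 5th, ...).
Applying that to "uniform" gives "uiom".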